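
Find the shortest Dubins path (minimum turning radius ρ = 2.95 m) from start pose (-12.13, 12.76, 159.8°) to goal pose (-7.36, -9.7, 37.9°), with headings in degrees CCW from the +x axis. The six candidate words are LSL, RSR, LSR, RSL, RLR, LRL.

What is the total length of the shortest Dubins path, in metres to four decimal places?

30.0723 m

Let ψ = atan2(Δy, Δx) = atan2(-22.46, 4.77) = -78.0098° be the start→goal bearing.
Normalize: d = |goal − start| / ρ = 22.960934/2.95 = 7.783368, α = (θ_start − ψ) mod 360° = 237.8098° = 4.150564 rad, β = (θ_goal − ψ) mod 360° = 115.9098° = 2.023008 rad.
Common terms: sin α = -0.846284, cos α = -0.532731, sin β = 0.899483, cos β = -0.436956, cos(α−β) = -0.528438, d² = 60.580810. Work in radians in the unit-radius frame; every candidate has L = ρ·(t + p + q).
LSL: p² = 2 + d² − 2cos(α−β) + 2d(sin α − sin β) = 36.461789; p = √p² = 6.038360; φ = atan2(cos β − cos α, d + sin α − sin β) = 0.015862 rad; t = (φ − α) mod 2π = 2.148483 rad, q = (β − φ) mod 2π = 2.007146 rad → L = 2.95·(2.148483 + 6.038360 + 2.007146) = 2.95·10.193989 = 30.072267 m
RSR: p² = 2 + d² − 2cos(α−β) + 2d(sin β − sin α) = 90.813585; p = √p² = 9.529616; φ = atan2(cos α − cos β, d − sin α + sin β) = -0.010050 rad; t = (α − φ) mod 2π = 4.160615 rad, q = (φ − β) mod 2π = 4.250127 rad → L = 2.95·(4.160615 + 9.529616 + 4.250127) = 2.95·17.940358 = 52.924056 m
LSR: p² = d² − 2 + 2cos(α−β) + 2d(sin α + sin β) = 58.352061; p = √p² = 7.638852; φ = atan2(−cos α − cos β, d + sin α + sin β) − atan2(−2, p) = 0.379185 rad; t = (φ − α) mod 2π = 2.511806 rad, q = (φ − β) mod 2π = 4.639362 rad → L = 2.95·(2.511806 + 7.638852 + 4.639362) = 2.95·14.790020 = 43.630558 m
RSL: p² = d² − 2 + 2cos(α−β) − 2d(sin α + sin β) = 56.695806; p = √p² = 7.529662; φ = atan2(cos α + cos β, d − sin α − sin β) − atan2(2, p) = -0.384411 rad; t = (α − φ) mod 2π = 4.534976 rad, q = (β − φ) mod 2π = 2.407419 rad → L = 2.95·(4.534976 + 7.529662 + 2.407419) = 2.95·14.472057 = 42.692568 m
RLR: c = (6 − d² + 2cos(α−β) + 2d(sin α − sin β))/8 = -10.351698, |c| > 1 → infeasible
LRL: c = (6 − d² + 2cos(α−β) − 2d(sin α − sin β))/8 = -3.557724, |c| > 1 → infeasible
Shortest: LSL with L = 30.072267 m ≈ 30.0723 m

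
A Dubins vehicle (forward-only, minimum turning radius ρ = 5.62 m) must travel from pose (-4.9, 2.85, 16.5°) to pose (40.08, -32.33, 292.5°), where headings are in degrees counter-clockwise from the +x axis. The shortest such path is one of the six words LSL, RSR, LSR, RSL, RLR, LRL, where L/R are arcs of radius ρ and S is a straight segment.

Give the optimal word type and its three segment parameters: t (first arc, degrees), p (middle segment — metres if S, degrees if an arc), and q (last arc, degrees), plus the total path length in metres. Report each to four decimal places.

RSR: t = 56.4079°, p = 49.7885 m, q = 27.5921°, L = 58.0279 m

Let ψ = atan2(Δy, Δx) = atan2(-35.18, 44.98) = -38.0299° be the start→goal bearing.
Normalize: d = |goal − start| / ρ = 57.103702/5.62 = 10.160801, α = (θ_start − ψ) mod 360° = 54.5299° = 0.951726 rad, β = (θ_goal − ψ) mod 360° = 330.5299° = 5.768834 rad.
Common terms: sin α = 0.814418, cos α = 0.580279, sin β = -0.491970, cos β = 0.870612, cos(α−β) = 0.104528, d² = 103.241879. Work in radians in the unit-radius frame; every candidate has L = ρ·(t + p + q).
LSL: p² = 2 + d² − 2cos(α−β) + 2d(sin α − sin β) = 131.580718; p = √p² = 11.470864; φ = atan2(cos β − cos α, d + sin α − sin β) = 0.025313 rad; t = (φ − α) mod 2π = 5.356773 rad, q = (β − φ) mod 2π = 5.743521 rad → L = 5.62·(5.356773 + 11.470864 + 5.743521) = 5.62·22.571158 = 126.849907 m
RSR: p² = 2 + d² − 2cos(α−β) + 2d(sin β − sin α) = 78.484926; p = √p² = 8.859172; φ = atan2(cos α − cos β, d − sin α + sin β) = -0.032778 rad; t = (α − φ) mod 2π = 0.984504 rad, q = (φ − β) mod 2π = 0.481573 rad → L = 5.62·(0.984504 + 8.859172 + 0.481573) = 5.62·10.325248 = 58.027896 m
LSR: p² = d² − 2 + 2cos(α−β) + 2d(sin α + sin β) = 108.003601; p = √p² = 10.392478; φ = atan2(−cos α − cos β, d + sin α + sin β) − atan2(−2, p) = 0.052595 rad; t = (φ − α) mod 2π = 5.384055 rad, q = (φ − β) mod 2π = 0.566946 rad → L = 5.62·(5.384055 + 10.392478 + 0.566946) = 5.62·16.343479 = 91.850353 m
RSL: p² = d² − 2 + 2cos(α−β) − 2d(sin α + sin β) = 94.898270; p = √p² = 9.741574; φ = atan2(cos α + cos β, d − sin α − sin β) − atan2(2, p) = -0.056074 rad; t = (α − φ) mod 2π = 1.007800 rad, q = (β − φ) mod 2π = 5.824909 rad → L = 5.62·(1.007800 + 9.741574 + 5.824909) = 5.62·16.574283 = 93.147471 m
RLR: c = (6 − d² + 2cos(α−β) + 2d(sin α − sin β))/8 = -8.810616, |c| > 1 → infeasible
LRL: c = (6 − d² + 2cos(α−β) − 2d(sin α − sin β))/8 = -15.447590, |c| > 1 → infeasible
Shortest: RSR with L = 58.027896 m ≈ 58.0279 m
Convert RSR to answer units (arcs ×180/π): t = 0.984504·180/π = 56.4079°, p = ρ·p = 5.62·8.859172 = 49.7885 m, q = 0.481573·180/π = 27.5921°, L = 58.0279 m.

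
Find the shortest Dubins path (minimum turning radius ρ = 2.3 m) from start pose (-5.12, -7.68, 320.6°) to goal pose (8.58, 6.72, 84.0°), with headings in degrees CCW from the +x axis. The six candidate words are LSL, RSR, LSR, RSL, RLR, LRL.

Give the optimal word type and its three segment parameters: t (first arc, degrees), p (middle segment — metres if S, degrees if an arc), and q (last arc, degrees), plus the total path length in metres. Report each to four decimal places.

LSL: t = 91.6694°, p = 16.2640 m, q = 31.7306°, L = 21.2176 m

Let ψ = atan2(Δy, Δx) = atan2(14.40, 13.70) = 46.4270° be the start→goal bearing.
Normalize: d = |goal − start| / ρ = 19.875865/2.3 = 8.641680, α = (θ_start − ψ) mod 360° = 274.1730° = 4.785222 rad, β = (θ_goal − ψ) mod 360° = 37.5730° = 0.655773 rad.
Common terms: sin α = -0.997349, cos α = 0.072768, sin β = 0.609772, cos β = 0.792577, cos(α−β) = -0.550481, d² = 74.678639. Work in radians in the unit-radius frame; every candidate has L = ρ·(t + p + q).
LSL: p² = 2 + d² − 2cos(α−β) + 2d(sin α − sin β) = 50.003156; p = √p² = 7.071291; φ = atan2(cos β − cos α, d + sin α − sin β) = 0.101970 rad; t = (φ − α) mod 2π = 1.599934 rad, q = (β − φ) mod 2π = 0.553803 rad → L = 2.3·(1.599934 + 7.071291 + 0.553803) = 2.3·9.225027 = 21.217563 m
RSR: p² = 2 + d² − 2cos(α−β) + 2d(sin β − sin α) = 105.556045; p = √p² = 10.274047; φ = atan2(cos α − cos β, d − sin α + sin β) = -0.070118 rad; t = (α − φ) mod 2π = 4.855340 rad, q = (φ − β) mod 2π = 5.557294 rad → L = 2.3·(4.855340 + 10.274047 + 5.557294) = 2.3·20.686681 = 47.579367 m
LSR: p² = d² − 2 + 2cos(α−β) + 2d(sin α + sin β) = 64.879041; p = √p² = 8.054753; φ = atan2(−cos α − cos β, d + sin α + sin β) − atan2(−2, p) = 0.138922 rad; t = (φ − α) mod 2π = 1.636886 rad, q = (φ − β) mod 2π = 5.766335 rad → L = 2.3·(1.636886 + 8.054753 + 5.766335) = 2.3·15.457973 = 35.553338 m
RSL: p² = d² − 2 + 2cos(α−β) − 2d(sin α + sin β) = 78.276313; p = √p² = 8.847390; φ = atan2(cos α + cos β, d − sin α − sin β) − atan2(2, p) = -0.126773 rad; t = (α − φ) mod 2π = 4.911994 rad, q = (β − φ) mod 2π = 0.782545 rad → L = 2.3·(4.911994 + 8.847390 + 0.782545) = 2.3·14.541930 = 33.446438 m
RLR: c = (6 − d² + 2cos(α−β) + 2d(sin α − sin β))/8 = -12.194506, |c| > 1 → infeasible
LRL: c = (6 − d² + 2cos(α−β) − 2d(sin α − sin β))/8 = -5.250394, |c| > 1 → infeasible
Shortest: LSL with L = 21.217563 m ≈ 21.2176 m
Convert LSL to answer units (arcs ×180/π): t = 1.599934·180/π = 91.6694°, p = ρ·p = 2.3·7.071291 = 16.2640 m, q = 0.553803·180/π = 31.7306°, L = 21.2176 m.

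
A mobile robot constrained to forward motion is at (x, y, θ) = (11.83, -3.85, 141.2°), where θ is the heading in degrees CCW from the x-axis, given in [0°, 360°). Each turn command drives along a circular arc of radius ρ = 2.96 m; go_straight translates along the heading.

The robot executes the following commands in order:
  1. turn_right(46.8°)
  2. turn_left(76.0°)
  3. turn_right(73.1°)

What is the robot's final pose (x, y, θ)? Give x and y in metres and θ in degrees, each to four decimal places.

(5.8335, 3.4636, 97.3000°)

set_pose: (x, y, θ) = (11.8300, -3.8500, 141.2000°), ρ = 2.96
turn_right(46.8°): centre at ρ to the right, rotate −46.8° → (10.7335, -1.7702, 94.4000°)
turn_left(76.0°): centre at ρ to the left, rotate +76.0° → (8.2758, 0.9212, 170.4000°)
turn_right(73.1°): centre at ρ to the right, rotate −73.1° → (5.8335, 3.4636, 97.3000°)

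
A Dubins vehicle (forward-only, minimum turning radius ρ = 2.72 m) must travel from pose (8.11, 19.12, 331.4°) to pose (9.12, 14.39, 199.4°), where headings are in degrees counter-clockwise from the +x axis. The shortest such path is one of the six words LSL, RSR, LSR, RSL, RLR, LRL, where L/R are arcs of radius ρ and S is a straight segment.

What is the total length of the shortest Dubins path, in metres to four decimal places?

15.9315 m

Let ψ = atan2(Δy, Δx) = atan2(-4.73, 1.01) = -77.9466° be the start→goal bearing.
Normalize: d = |goal − start| / ρ = 4.836631/2.72 = 1.778173, α = (θ_start − ψ) mod 360° = 49.3466° = 0.861261 rad, β = (θ_goal − ψ) mod 360° = 277.3466° = 4.840612 rad.
Common terms: sin α = 0.758665, cos α = 0.651481, sin β = -0.991791, cos β = 0.127872, cos(α−β) = -0.669131, d² = 3.161900. Work in radians in the unit-radius frame; every candidate has L = ρ·(t + p + q).
LSL: p² = 2 + d² − 2cos(α−β) + 2d(sin α − sin β) = 12.725387; p = √p² = 3.567266; φ = atan2(cos β − cos α, d + sin α − sin β) = -0.147314 rad; t = (φ − α) mod 2π = 5.274610 rad, q = (β − φ) mod 2π = 4.987926 rad → L = 2.72·(5.274610 + 3.567266 + 4.987926) = 2.72·13.829802 = 37.617061 m
RSR: p² = 2 + d² − 2cos(α−β) + 2d(sin β − sin α) = 0.274936; p = √p² = 0.524343; φ = atan2(cos α − cos β, d − sin α + sin β) = 1.517910 rad; t = (α − φ) mod 2π = 5.626537 rad, q = (φ − β) mod 2π = 2.960483 rad → L = 2.72·(5.626537 + 0.524343 + 2.960483) = 2.72·9.111363 = 24.782907 m
LSR: p² = d² − 2 + 2cos(α−β) + 2d(sin α + sin β) = -1.005439 < 0 → infeasible
RSL: p² = d² − 2 + 2cos(α−β) − 2d(sin α + sin β) = 0.652716; p = √p² = 0.807908; φ = atan2(cos α + cos β, d − sin α − sin β) − atan2(2, p) = -0.817213 rad; t = (α − φ) mod 2π = 1.678473 rad, q = (β − φ) mod 2π = 5.657824 rad → L = 2.72·(1.678473 + 0.807908 + 5.657824) = 2.72·8.144206 = 22.152240 m
RLR: c = (6 − d² + 2cos(α−β) + 2d(sin α − sin β))/8 = 0.965633; p = 2π − arccos c = 6.020257 rad; φ = atan2(cos α − cos β, d − sin α + sin β) = 1.517910 rad; t = (α − φ + p/2) mod 2π = 2.353480 rad, q = (α − β − t + p) mod 2π = 5.970612 rad → L = 2.72·(2.353480 + 6.020257 + 5.970612) = 2.72·14.344349 = 39.016629 m
LRL: c = (6 − d² + 2cos(α−β) − 2d(sin α − sin β))/8 = -0.590673; p = 2π − arccos c = 4.080496 rad; φ = atan2(cos β − cos α, d + sin α − sin β) = -0.147314 rad; t = (φ − α + p/2) mod 2π = 1.031673 rad, q = (β − α − t + p) mod 2π = 0.744988 rad → L = 2.72·(1.031673 + 4.080496 + 0.744988) = 2.72·5.857157 = 15.931468 m
Shortest: LRL with L = 15.931468 m ≈ 15.9315 m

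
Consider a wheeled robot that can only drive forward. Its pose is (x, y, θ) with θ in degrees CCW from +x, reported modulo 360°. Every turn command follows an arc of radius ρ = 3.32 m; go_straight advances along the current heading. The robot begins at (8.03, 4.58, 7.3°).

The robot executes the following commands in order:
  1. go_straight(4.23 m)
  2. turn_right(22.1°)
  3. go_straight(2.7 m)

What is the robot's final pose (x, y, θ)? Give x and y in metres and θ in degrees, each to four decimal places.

set_pose: (x, y, θ) = (8.0300, 4.5800, 7.3000°), ρ = 3.32
go_straight(4.23): x += 4.23·cos θ, y += 4.23·sin θ → (12.2257, 5.1175, 7.3000°)
turn_right(22.1°): centre at ρ to the right, rotate −22.1° → (13.4956, 5.0342, -14.8000° ≡ 345.2000°)
go_straight(2.7): x += 2.7·cos θ, y += 2.7·sin θ → (16.1061, 4.3445, 345.2000°)

(16.1061, 4.3445, 345.2000°)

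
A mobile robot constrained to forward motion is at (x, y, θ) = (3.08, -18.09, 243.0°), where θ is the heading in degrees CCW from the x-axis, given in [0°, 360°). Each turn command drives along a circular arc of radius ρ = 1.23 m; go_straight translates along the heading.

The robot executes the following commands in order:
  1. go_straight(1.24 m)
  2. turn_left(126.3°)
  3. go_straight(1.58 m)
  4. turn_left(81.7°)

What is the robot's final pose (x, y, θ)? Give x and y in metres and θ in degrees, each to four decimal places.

set_pose: (x, y, θ) = (3.0800, -18.0900, 243.0000°), ρ = 1.23
go_straight(1.24): x += 1.24·cos θ, y += 1.24·sin θ → (2.5171, -19.1948, 243.0000°)
turn_left(126.3°): centre at ρ to the left, rotate +126.3° → (3.8118, -20.9671, 369.3000° ≡ 9.3000°)
go_straight(1.58): x += 1.58·cos θ, y += 1.58·sin θ → (5.3710, -20.7118, 9.3000°)
turn_left(81.7°): centre at ρ to the left, rotate +81.7° → (6.4020, -19.4765, 91.0000°)

(6.4020, -19.4765, 91.0000°)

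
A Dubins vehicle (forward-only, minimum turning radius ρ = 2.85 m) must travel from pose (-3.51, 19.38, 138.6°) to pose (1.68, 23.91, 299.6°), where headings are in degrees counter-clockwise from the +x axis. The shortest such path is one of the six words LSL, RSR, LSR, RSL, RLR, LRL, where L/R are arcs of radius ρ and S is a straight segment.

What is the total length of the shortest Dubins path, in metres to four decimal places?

11.1845 m

Let ψ = atan2(Δy, Δx) = atan2(4.53, 5.19) = 41.1155° be the start→goal bearing.
Normalize: d = |goal − start| / ρ = 6.888904/2.85 = 2.417159, α = (θ_start − ψ) mod 360° = 97.4845° = 1.701425 rad, β = (θ_goal − ψ) mod 360° = 258.4845° = 4.511405 rad.
Common terms: sin α = 0.991480, cos α = -0.130258, sin β = -0.979871, cos β = -0.199633, cos(α−β) = -0.945519, d² = 5.842659. Work in radians in the unit-radius frame; every candidate has L = ρ·(t + p + q).
LSL: p² = 2 + d² − 2cos(α−β) + 2d(sin α − sin β) = 19.263835; p = √p² = 4.389059; φ = atan2(cos β − cos α, d + sin α − sin β) = -0.015807 rad; t = (φ − α) mod 2π = 4.565953 rad, q = (β − φ) mod 2π = 4.527213 rad → L = 2.85·(4.565953 + 4.389059 + 4.527213) = 2.85·13.482224 = 38.424338 m
RSR: p² = 2 + d² − 2cos(α−β) + 2d(sin β − sin α) = 0.203558; p = √p² = 0.451174; φ = atan2(cos α − cos β, d − sin α + sin β) = 0.154379 rad; t = (α − φ) mod 2π = 1.547047 rad, q = (φ − β) mod 2π = 1.926159 rad → L = 2.85·(1.547047 + 0.451174 + 1.926159) = 2.85·3.924379 = 11.184481 m
LSR: p² = d² − 2 + 2cos(α−β) + 2d(sin α + sin β) = 2.007746; p = √p² = 1.416950; φ = atan2(−cos α − cos β, d + sin α + sin β) − atan2(−2, p) = 1.089406 rad; t = (φ − α) mod 2π = 5.671165 rad, q = (φ − β) mod 2π = 2.861185 rad → L = 2.85·(5.671165 + 1.416950 + 2.861185) = 2.85·9.949300 = 28.355506 m
RSL: p² = d² − 2 + 2cos(α−β) − 2d(sin α + sin β) = 1.895498; p = √p² = 1.376771; φ = atan2(cos α + cos β, d − sin α − sin β) − atan2(2, p) = -1.104195 rad; t = (α − φ) mod 2π = 2.805621 rad, q = (β − φ) mod 2π = 5.615601 rad → L = 2.85·(2.805621 + 1.376771 + 5.615601) = 2.85·9.797992 = 27.924278 m
RLR: c = (6 − d² + 2cos(α−β) + 2d(sin α − sin β))/8 = 0.974555; p = 2π − arccos c = 6.057117 rad; φ = atan2(cos α − cos β, d − sin α + sin β) = 0.154379 rad; t = (α − φ + p/2) mod 2π = 4.575605 rad, q = (α − β − t + p) mod 2π = 4.954717 rad → L = 2.85·(4.575605 + 6.057117 + 4.954717) = 2.85·15.587439 = 44.424202 m
LRL: c = (6 − d² + 2cos(α−β) − 2d(sin α − sin β))/8 = -1.407979, |c| > 1 → infeasible
Shortest: RSR with L = 11.184481 m ≈ 11.1845 m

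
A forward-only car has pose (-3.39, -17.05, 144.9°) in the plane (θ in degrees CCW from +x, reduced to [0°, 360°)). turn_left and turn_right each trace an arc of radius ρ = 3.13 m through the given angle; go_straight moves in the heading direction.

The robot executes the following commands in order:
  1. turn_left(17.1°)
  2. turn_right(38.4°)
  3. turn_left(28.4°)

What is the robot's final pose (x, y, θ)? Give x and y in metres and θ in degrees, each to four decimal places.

(-7.0000, -14.3578, 152.0000°)

set_pose: (x, y, θ) = (-3.3900, -17.0500, 144.9000°), ρ = 3.13
turn_left(17.1°): centre at ρ to the left, rotate +17.1° → (-4.2225, -16.6340, 162.0000°)
turn_right(38.4°): centre at ρ to the right, rotate −38.4° → (-5.8624, -15.3893, 123.6000°)
turn_left(28.4°): centre at ρ to the left, rotate +28.4° → (-7.0000, -14.3578, 152.0000°)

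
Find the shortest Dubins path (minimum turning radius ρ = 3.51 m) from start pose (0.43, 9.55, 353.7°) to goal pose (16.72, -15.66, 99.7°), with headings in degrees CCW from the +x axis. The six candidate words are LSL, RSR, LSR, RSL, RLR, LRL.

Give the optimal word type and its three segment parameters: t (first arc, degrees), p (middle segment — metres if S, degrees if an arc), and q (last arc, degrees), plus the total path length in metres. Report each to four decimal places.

Let ψ = atan2(Δy, Δx) = atan2(-25.21, 16.29) = -57.1306° be the start→goal bearing.
Normalize: d = |goal − start| / ρ = 30.015133/3.51 = 8.551320, α = (θ_start − ψ) mod 360° = 50.8306° = 0.887161 rad, β = (θ_goal − ψ) mod 360° = 156.8306° = 2.737210 rad.
Common terms: sin α = 0.775282, cos α = 0.631616, sin β = 0.393451, cos β = -0.919345, cos(α−β) = -0.275637, d² = 73.125072. Work in radians in the unit-radius frame; every candidate has L = ρ·(t + p + q).
LSL: p² = 2 + d² − 2cos(α−β) + 2d(sin α − sin β) = 82.206655; p = √p² = 9.066789; φ = atan2(cos β − cos α, d + sin α − sin β) = -0.171905 rad; t = (φ − α) mod 2π = 5.224119 rad, q = (β − φ) mod 2π = 2.909115 rad → L = 3.51·(5.224119 + 9.066789 + 2.909115) = 3.51·17.200023 = 60.372080 m
RSR: p² = 2 + d² − 2cos(α−β) + 2d(sin β − sin α) = 69.146038; p = √p² = 8.315410; φ = atan2(cos α − cos β, d − sin α + sin β) = 0.187615 rad; t = (α − φ) mod 2π = 0.699546 rad, q = (φ − β) mod 2π = 3.733591 rad → L = 3.51·(0.699546 + 8.315410 + 3.733591) = 3.51·12.748546 = 44.747396 m
LSR: p² = d² − 2 + 2cos(α−β) + 2d(sin α + sin β) = 90.562217; p = √p² = 9.516418; φ = atan2(−cos α − cos β, d + sin α + sin β) − atan2(−2, p) = 0.236741 rad; t = (φ − α) mod 2π = 5.632766 rad, q = (φ − β) mod 2π = 3.782717 rad → L = 3.51·(5.632766 + 9.516418 + 3.782717) = 3.51·18.931901 = 66.450972 m
RSL: p² = d² − 2 + 2cos(α−β) − 2d(sin α + sin β) = 50.585378; p = √p² = 7.112340; φ = atan2(cos α + cos β, d − sin α − sin β) − atan2(2, p) = -0.313077 rad; t = (α − φ) mod 2π = 1.200238 rad, q = (β − φ) mod 2π = 3.050287 rad → L = 3.51·(1.200238 + 7.112340 + 3.050287) = 3.51·11.362865 = 39.883654 m
RLR: c = (6 − d² + 2cos(α−β) + 2d(sin α − sin β))/8 = -7.643255, |c| > 1 → infeasible
LRL: c = (6 − d² + 2cos(α−β) − 2d(sin α − sin β))/8 = -9.275832, |c| > 1 → infeasible
Shortest: RSL with L = 39.883654 m ≈ 39.8837 m
Convert RSL to answer units (arcs ×180/π): t = 1.200238·180/π = 68.7686°, p = ρ·p = 3.51·7.112340 = 24.9643 m, q = 3.050287·180/π = 174.7686°, L = 39.8837 m.

RSL: t = 68.7686°, p = 24.9643 m, q = 174.7686°, L = 39.8837 m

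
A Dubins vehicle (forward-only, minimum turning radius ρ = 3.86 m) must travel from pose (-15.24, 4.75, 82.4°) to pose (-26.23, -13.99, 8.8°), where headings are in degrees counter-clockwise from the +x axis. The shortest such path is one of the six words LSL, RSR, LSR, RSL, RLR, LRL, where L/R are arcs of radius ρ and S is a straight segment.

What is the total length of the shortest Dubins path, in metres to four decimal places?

36.5689 m

Let ψ = atan2(Δy, Δx) = atan2(-18.74, -10.99) = -120.3893° be the start→goal bearing.
Normalize: d = |goal − start| / ρ = 21.724818/3.86 = 5.628191, α = (θ_start − ψ) mod 360° = 202.7893° = 3.539341 rad, β = (θ_goal − ψ) mod 360° = 129.1893° = 2.254779 rad.
Common terms: sin α = -0.387344, cos α = -0.921935, sin β = 0.775062, cos β = -0.631885, cos(α−β) = 0.282341, d² = 31.676535. Work in radians in the unit-radius frame; every candidate has L = ρ·(t + p + q).
LSL: p² = 2 + d² − 2cos(α−β) + 2d(sin α − sin β) = 20.027365; p = √p² = 4.475194; φ = atan2(cos β − cos α, d + sin α − sin β) = 0.064858 rad; t = (φ − α) mod 2π = 2.808702 rad, q = (β − φ) mod 2π = 2.189921 rad → L = 3.86·(2.808702 + 4.475194 + 2.189921) = 3.86·9.473817 = 36.568935 m
RSR: p² = 2 + d² − 2cos(α−β) + 2d(sin β − sin α) = 46.196339; p = √p² = 6.796789; φ = atan2(cos α − cos β, d − sin α + sin β) = -0.042688 rad; t = (α − φ) mod 2π = 3.582029 rad, q = (φ − β) mod 2π = 3.985719 rad → L = 3.86·(3.582029 + 6.796789 + 3.985719) = 3.86·14.364536 = 55.447111 m
LSR: p² = d² − 2 + 2cos(α−β) + 2d(sin α + sin β) = 34.605524; p = √p² = 5.882646; φ = atan2(−cos α − cos β, d + sin α + sin β) − atan2(−2, p) = 0.580484 rad; t = (φ − α) mod 2π = 3.324328 rad, q = (φ − β) mod 2π = 4.608891 rad → L = 3.86·(3.324328 + 5.882646 + 4.608891) = 3.86·13.815865 = 53.329239 m
RSL: p² = d² − 2 + 2cos(α−β) − 2d(sin α + sin β) = 25.876911; p = √p² = 5.086935; φ = atan2(cos α + cos β, d − sin α − sin β) − atan2(2, p) = -0.662846 rad; t = (α − φ) mod 2π = 4.202187 rad, q = (β − φ) mod 2π = 2.917625 rad → L = 3.86·(4.202187 + 5.086935 + 2.917625) = 3.86·12.206747 = 47.118044 m
RLR: c = (6 − d² + 2cos(α−β) + 2d(sin α − sin β))/8 = -4.774542, |c| > 1 → infeasible
LRL: c = (6 − d² + 2cos(α−β) − 2d(sin α − sin β))/8 = -1.503421, |c| > 1 → infeasible
Shortest: LSL with L = 36.568935 m ≈ 36.5689 m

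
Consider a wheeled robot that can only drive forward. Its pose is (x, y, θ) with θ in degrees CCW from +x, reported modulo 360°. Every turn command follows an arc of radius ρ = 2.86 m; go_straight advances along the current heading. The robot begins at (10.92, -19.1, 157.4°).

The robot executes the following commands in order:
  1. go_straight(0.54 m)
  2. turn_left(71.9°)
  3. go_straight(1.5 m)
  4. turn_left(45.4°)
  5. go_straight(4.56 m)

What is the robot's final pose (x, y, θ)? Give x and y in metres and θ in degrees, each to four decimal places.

(5.8675, -27.4491, 274.7000°)

set_pose: (x, y, θ) = (10.9200, -19.1000, 157.4000°), ρ = 2.86
go_straight(0.54): x += 0.54·cos θ, y += 0.54·sin θ → (10.4215, -18.8925, 157.4000°)
turn_left(71.9°): centre at ρ to the left, rotate +71.9° → (7.1541, -19.6679, 229.3000°)
go_straight(1.5): x += 1.5·cos θ, y += 1.5·sin θ → (6.1760, -20.8051, 229.3000°)
turn_left(45.4°): centre at ρ to the left, rotate +45.4° → (5.4939, -22.9044, 274.7000°)
go_straight(4.56): x += 4.56·cos θ, y += 4.56·sin θ → (5.8675, -27.4491, 274.7000°)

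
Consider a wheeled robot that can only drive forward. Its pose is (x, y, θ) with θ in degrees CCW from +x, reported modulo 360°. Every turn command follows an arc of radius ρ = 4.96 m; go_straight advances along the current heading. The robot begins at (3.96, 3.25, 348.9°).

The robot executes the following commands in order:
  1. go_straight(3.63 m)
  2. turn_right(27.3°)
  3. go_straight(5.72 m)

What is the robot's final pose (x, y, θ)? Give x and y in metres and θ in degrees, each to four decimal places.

(14.1308, -1.9819, 321.6000°)

set_pose: (x, y, θ) = (3.9600, 3.2500, 348.9000°), ρ = 4.96
go_straight(3.63): x += 3.63·cos θ, y += 3.63·sin θ → (7.5221, 2.5511, 348.9000°)
turn_right(27.3°): centre at ρ to the right, rotate −27.3° → (9.6481, 1.5711, 321.6000°)
go_straight(5.72): x += 5.72·cos θ, y += 5.72·sin θ → (14.1308, -1.9819, 321.6000°)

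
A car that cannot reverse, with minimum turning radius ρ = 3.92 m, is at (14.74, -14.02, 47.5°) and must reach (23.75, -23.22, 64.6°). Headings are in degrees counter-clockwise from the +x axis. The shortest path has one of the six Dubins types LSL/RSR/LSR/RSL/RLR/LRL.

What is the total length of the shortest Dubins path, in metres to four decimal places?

Let ψ = atan2(Δy, Δx) = atan2(-9.20, 9.01) = -45.5978° be the start→goal bearing.
Normalize: d = |goal − start| / ρ = 12.877115/3.92 = 3.284978, α = (θ_start − ψ) mod 360° = 93.0978° = 1.624863 rad, β = (θ_goal − ψ) mod 360° = 110.1978° = 1.923314 rad.
Common terms: sin α = 0.998539, cos α = -0.054040, sin β = 0.938506, cos β = -0.345262, cos(α−β) = 0.955793, d² = 10.791083. Work in radians in the unit-radius frame; every candidate has L = ρ·(t + p + q).
LSL: p² = 2 + d² − 2cos(α−β) + 2d(sin α − sin β) = 11.273908; p = √p² = 3.357664; φ = atan2(cos β − cos α, d + sin α − sin β) = -0.086843 rad; t = (φ − α) mod 2π = 4.571480 rad, q = (β − φ) mod 2π = 2.010157 rad → L = 3.92·(4.571480 + 3.357664 + 2.010157) = 3.92·9.939301 = 38.962058 m
RSR: p² = 2 + d² − 2cos(α−β) + 2d(sin β − sin α) = 10.485087; p = √p² = 3.238068; φ = atan2(cos α − cos β, d − sin α + sin β) = 0.090059 rad; t = (α − φ) mod 2π = 1.534804 rad, q = (φ − β) mod 2π = 4.449930 rad → L = 3.92·(1.534804 + 3.238068 + 4.449930) = 3.92·9.222802 = 36.153385 m
LSR: p² = d² − 2 + 2cos(α−β) + 2d(sin α + sin β) = 23.428972; p = √p² = 4.840348; φ = atan2(−cos α − cos β, d + sin α + sin β) − atan2(−2, p) = 0.468145 rad; t = (φ − α) mod 2π = 5.126467 rad, q = (φ − β) mod 2π = 4.828016 rad → L = 3.92·(5.126467 + 4.840348 + 4.828016) = 3.92·14.794831 = 57.995737 m
RSL: p² = d² − 2 + 2cos(α−β) − 2d(sin α + sin β) = -2.023633 < 0 → infeasible
RLR: c = (6 − d² + 2cos(α−β) + 2d(sin α − sin β))/8 = -0.310636; p = 2π − arccos c = 4.396527 rad; φ = atan2(cos α − cos β, d − sin α + sin β) = 0.090059 rad; t = (α − φ + p/2) mod 2π = 3.733068 rad, q = (α − β − t + p) mod 2π = 0.365008 rad → L = 3.92·(3.733068 + 4.396527 + 0.365008) = 3.92·8.494603 = 33.298843 m
LRL: c = (6 − d² + 2cos(α−β) − 2d(sin α − sin β))/8 = -0.409238; p = 2π − arccos c = 4.290770 rad; φ = atan2(cos β − cos α, d + sin α − sin β) = -0.086843 rad; t = (φ − α + p/2) mod 2π = 0.433679 rad, q = (β − α − t + p) mod 2π = 4.155542 rad → L = 3.92·(0.433679 + 4.290770 + 4.155542) = 3.92·8.879991 = 34.809564 m
Shortest: RLR with L = 33.298843 m ≈ 33.2988 m

33.2988 m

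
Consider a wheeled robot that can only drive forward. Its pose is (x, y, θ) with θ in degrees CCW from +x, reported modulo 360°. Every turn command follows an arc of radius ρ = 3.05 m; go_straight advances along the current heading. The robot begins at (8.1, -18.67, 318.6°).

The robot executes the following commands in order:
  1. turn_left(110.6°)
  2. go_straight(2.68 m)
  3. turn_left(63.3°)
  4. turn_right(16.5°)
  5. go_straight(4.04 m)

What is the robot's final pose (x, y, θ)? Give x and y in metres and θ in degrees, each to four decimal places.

set_pose: (x, y, θ) = (8.1000, -18.6700, 318.6000°), ρ = 3.05
turn_left(110.6°): centre at ρ to the left, rotate +110.6° → (12.9682, -17.4652, 429.2000° ≡ 69.2000°)
go_straight(2.68): x += 2.68·cos θ, y += 2.68·sin θ → (13.9199, -14.9599, 69.2000°)
turn_left(63.3°): centre at ρ to the left, rotate +63.3° → (13.3174, -11.8163, 132.5000°)
turn_right(16.5°): centre at ρ to the right, rotate −16.5° → (12.8248, -11.0928, 116.0000°)
go_straight(4.04): x += 4.04·cos θ, y += 4.04·sin θ → (11.0537, -7.4616, 116.0000°)

(11.0537, -7.4616, 116.0000°)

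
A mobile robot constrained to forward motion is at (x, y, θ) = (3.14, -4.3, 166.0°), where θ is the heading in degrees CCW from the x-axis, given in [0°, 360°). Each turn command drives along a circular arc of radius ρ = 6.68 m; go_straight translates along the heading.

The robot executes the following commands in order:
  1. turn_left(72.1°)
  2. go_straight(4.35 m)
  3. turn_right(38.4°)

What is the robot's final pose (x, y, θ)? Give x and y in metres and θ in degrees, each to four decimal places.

(-9.8652, -13.7037, 199.7000°)

set_pose: (x, y, θ) = (3.1400, -4.3000, 166.0000°), ρ = 6.68
turn_left(72.1°): centre at ρ to the left, rotate +72.1° → (-4.1472, -7.2516, 238.1000°)
go_straight(4.35): x += 4.35·cos θ, y += 4.35·sin θ → (-6.4459, -10.9446, 238.1000°)
turn_right(38.4°): centre at ρ to the right, rotate −38.4° → (-9.8652, -13.7037, 199.7000°)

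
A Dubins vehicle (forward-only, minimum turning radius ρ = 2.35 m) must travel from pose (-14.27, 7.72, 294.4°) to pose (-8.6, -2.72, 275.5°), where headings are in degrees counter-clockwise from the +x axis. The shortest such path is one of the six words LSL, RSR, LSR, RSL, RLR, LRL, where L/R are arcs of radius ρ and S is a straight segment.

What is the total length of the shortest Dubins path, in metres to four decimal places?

Let ψ = atan2(Δy, Δx) = atan2(-10.44, 5.67) = -61.4935° be the start→goal bearing.
Normalize: d = |goal − start| / ρ = 11.880341/2.35 = 5.055464, α = (θ_start − ψ) mod 360° = 355.8935° = 6.211513 rad, β = (θ_goal − ψ) mod 360° = 336.9935° = 5.881645 rad.
Common terms: sin α = -0.071611, cos α = 0.997433, sin β = -0.390836, cos β = 0.920460, cos(α−β) = 0.946085, d² = 25.557718. Work in radians in the unit-radius frame; every candidate has L = ρ·(t + p + q).
LSL: p² = 2 + d² − 2cos(α−β) + 2d(sin α − sin β) = 28.893208; p = √p² = 5.375240; φ = atan2(cos β − cos α, d + sin α − sin β) = -0.014320 rad; t = (φ − α) mod 2π = 0.057352 rad, q = (β − φ) mod 2π = 5.895966 rad → L = 2.35·(0.057352 + 5.375240 + 5.895966) = 2.35·11.328558 = 26.622112 m
RSR: p² = 2 + d² − 2cos(α−β) + 2d(sin β − sin α) = 22.437888; p = √p² = 4.736865; φ = atan2(cos α − cos β, d − sin α + sin β) = 0.016250 rad; t = (α − φ) mod 2π = 6.195262 rad, q = (φ − β) mod 2π = 0.417790 rad → L = 2.35·(6.195262 + 4.736865 + 0.417790) = 2.35·11.349917 = 26.672306 m
LSR: p² = d² − 2 + 2cos(α−β) + 2d(sin α + sin β) = 20.774116; p = √p² = 4.557863; φ = atan2(−cos α − cos β, d + sin α + sin β) − atan2(−2, p) = 0.017945 rad; t = (φ − α) mod 2π = 0.089617 rad, q = (φ − β) mod 2π = 0.419485 rad → L = 2.35·(0.089617 + 4.557863 + 0.419485) = 2.35·5.066965 = 11.907368 m
RSL: p² = d² − 2 + 2cos(α−β) − 2d(sin α + sin β) = 30.125662; p = √p² = 5.488685; φ = atan2(cos α + cos β, d − sin α − sin β) − atan2(2, p) = -0.014919 rad; t = (α − φ) mod 2π = 6.226432 rad, q = (β − φ) mod 2π = 5.896565 rad → L = 2.35·(6.226432 + 5.488685 + 5.896565) = 2.35·17.611682 = 41.387452 m
RLR: c = (6 − d² + 2cos(α−β) + 2d(sin α − sin β))/8 = -1.804736, |c| > 1 → infeasible
LRL: c = (6 − d² + 2cos(α−β) − 2d(sin α − sin β))/8 = -2.611651, |c| > 1 → infeasible
Shortest: LSR with L = 11.907368 m ≈ 11.9074 m

11.9074 m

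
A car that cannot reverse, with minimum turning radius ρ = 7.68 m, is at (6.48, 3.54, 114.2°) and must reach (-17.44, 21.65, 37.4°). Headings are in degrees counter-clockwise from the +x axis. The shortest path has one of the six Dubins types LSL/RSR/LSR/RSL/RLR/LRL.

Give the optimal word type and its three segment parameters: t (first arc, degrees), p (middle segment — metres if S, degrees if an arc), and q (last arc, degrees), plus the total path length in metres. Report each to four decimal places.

Let ψ = atan2(Δy, Δx) = atan2(18.11, -23.92) = 142.8704° be the start→goal bearing.
Normalize: d = |goal − start| / ρ = 30.002308/7.68 = 3.906551, α = (θ_start − ψ) mod 360° = 331.3296° = 5.782793 rad, β = (θ_goal − ψ) mod 360° = 254.5296° = 4.442380 rad.
Common terms: sin α = -0.479770, cos α = 0.877394, sin β = -0.963768, cos β = -0.266740, cos(α−β) = 0.228351, d² = 15.261137. Work in radians in the unit-radius frame; every candidate has L = ρ·(t + p + q).
LSL: p² = 2 + d² − 2cos(α−β) + 2d(sin α − sin β) = 20.585965; p = √p² = 4.537176; φ = atan2(cos β − cos α, d + sin α − sin β) = -0.254921 rad; t = (φ − α) mod 2π = 0.245472 rad, q = (β − φ) mod 2π = 4.697301 rad → L = 7.68·(0.245472 + 4.537176 + 4.697301) = 7.68·9.479948 = 72.806003 m
RSR: p² = 2 + d² − 2cos(α−β) + 2d(sin β − sin α) = 13.022906; p = √p² = 3.608726; φ = atan2(cos α − cos β, d − sin α + sin β) = 0.322614 rad; t = (α − φ) mod 2π = 5.460179 rad, q = (φ − β) mod 2π = 2.163419 rad → L = 7.68·(5.460179 + 3.608726 + 2.163419) = 7.68·11.232325 = 86.264253 m
LSR: p² = d² − 2 + 2cos(α−β) + 2d(sin α + sin β) = 2.439327; p = √p² = 1.561835; φ = atan2(−cos α − cos β, d + sin α + sin β) − atan2(−2, p) = 0.664771 rad; t = (φ − α) mod 2π = 1.165163 rad, q = (φ − β) mod 2π = 2.505576 rad → L = 7.68·(1.165163 + 1.561835 + 2.505576) = 7.68·5.232574 = 40.186167 m
RSL: p² = d² − 2 + 2cos(α−β) − 2d(sin α + sin β) = 24.996351; p = √p² = 4.999635; φ = atan2(cos α + cos β, d − sin α − sin β) − atan2(2, p) = -0.266884 rad; t = (α − φ) mod 2π = 6.049677 rad, q = (β − φ) mod 2π = 4.709264 rad → L = 7.68·(6.049677 + 4.999635 + 4.709264) = 7.68·15.758576 = 121.025866 m
RLR: c = (6 − d² + 2cos(α−β) + 2d(sin α − sin β))/8 = -0.627863; p = 2π − arccos c = 4.033584 rad; φ = atan2(cos α − cos β, d − sin α + sin β) = 0.322614 rad; t = (α − φ + p/2) mod 2π = 1.193786 rad, q = (α − β − t + p) mod 2π = 4.180211 rad → L = 7.68·(1.193786 + 4.033584 + 4.180211) = 7.68·9.407581 = 72.250222 m
LRL: c = (6 − d² + 2cos(α−β) − 2d(sin α − sin β))/8 = -1.573246, |c| > 1 → infeasible
Shortest: LSR with L = 40.186167 m ≈ 40.1862 m
Convert LSR to answer units (arcs ×180/π): t = 1.165163·180/π = 66.7589°, p = ρ·p = 7.68·1.561835 = 11.9949 m, q = 2.505576·180/π = 143.5589°, L = 40.1862 m.

LSR: t = 66.7589°, p = 11.9949 m, q = 143.5589°, L = 40.1862 m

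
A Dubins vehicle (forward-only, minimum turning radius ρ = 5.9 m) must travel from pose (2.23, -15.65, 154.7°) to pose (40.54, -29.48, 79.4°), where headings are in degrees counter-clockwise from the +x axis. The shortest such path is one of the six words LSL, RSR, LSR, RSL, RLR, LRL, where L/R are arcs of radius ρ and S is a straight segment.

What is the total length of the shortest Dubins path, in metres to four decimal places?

Let ψ = atan2(Δy, Δx) = atan2(-13.83, 38.31) = -19.8497° be the start→goal bearing.
Normalize: d = |goal − start| / ρ = 40.729903/5.9 = 6.903373, α = (θ_start − ψ) mod 360° = 174.5497° = 3.046467 rad, β = (θ_goal − ψ) mod 360° = 99.2497° = 1.732234 rad.
Common terms: sin α = 0.094982, cos α = -0.995479, sin β = 0.986997, cos β = -0.160737, cos(α−β) = 0.253758, d² = 47.656564. Work in radians in the unit-radius frame; every candidate has L = ρ·(t + p + q).
LSL: p² = 2 + d² − 2cos(α−β) + 2d(sin α − sin β) = 36.833224; p = √p² = 6.069038; φ = atan2(cos β − cos α, d + sin α − sin β) = 0.137978 rad; t = (φ − α) mod 2π = 3.374697 rad, q = (β − φ) mod 2π = 1.594256 rad → L = 5.9·(3.374697 + 6.069038 + 1.594256) = 5.9·11.037991 = 65.124144 m
RSR: p² = 2 + d² − 2cos(α−β) + 2d(sin β − sin α) = 61.464873; p = √p² = 7.839954; φ = atan2(cos α − cos β, d − sin α + sin β) = -0.106675 rad; t = (α − φ) mod 2π = 3.153142 rad, q = (φ − β) mod 2π = 4.444276 rad → L = 5.9·(3.153142 + 7.839954 + 4.444276) = 5.9·15.437372 = 91.080494 m
LSR: p² = d² − 2 + 2cos(α−β) + 2d(sin α + sin β) = 61.102697; p = √p² = 7.816821; φ = atan2(−cos α − cos β, d + sin α + sin β) − atan2(−2, p) = 0.394278 rad; t = (φ − α) mod 2π = 3.630996 rad, q = (φ − β) mod 2π = 4.945229 rad → L = 5.9·(3.630996 + 7.816821 + 4.945229) = 5.9·16.393046 = 96.718974 m
RSL: p² = d² − 2 + 2cos(α−β) − 2d(sin α + sin β) = 31.225464; p = √p² = 5.587975; φ = atan2(cos α + cos β, d − sin α − sin β) − atan2(2, p) = -0.539769 rad; t = (α − φ) mod 2π = 3.586236 rad, q = (β − φ) mod 2π = 2.272003 rad → L = 5.9·(3.586236 + 5.587975 + 2.272003) = 5.9·11.446214 = 67.532661 m
RLR: c = (6 − d² + 2cos(α−β) + 2d(sin α − sin β))/8 = -6.683109, |c| > 1 → infeasible
LRL: c = (6 − d² + 2cos(α−β) − 2d(sin α − sin β))/8 = -3.604153, |c| > 1 → infeasible
Shortest: LSL with L = 65.124144 m ≈ 65.1241 m

65.1241 m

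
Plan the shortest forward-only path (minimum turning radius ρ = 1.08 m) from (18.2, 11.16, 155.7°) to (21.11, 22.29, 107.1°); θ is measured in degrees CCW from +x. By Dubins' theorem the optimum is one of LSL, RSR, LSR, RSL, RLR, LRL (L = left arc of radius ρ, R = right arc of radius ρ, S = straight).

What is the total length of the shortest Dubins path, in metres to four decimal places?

Let ψ = atan2(Δy, Δx) = atan2(11.13, 2.91) = 75.3477° be the start→goal bearing.
Normalize: d = |goal − start| / ρ = 11.504130/1.08 = 10.651972, α = (θ_start − ψ) mod 360° = 80.3523° = 1.402412 rad, β = (θ_goal − ψ) mod 360° = 31.7523° = 0.554182 rad.
Common terms: sin α = 0.985857, cos α = 0.167589, sin β = 0.526248, cos β = 0.850331, cos(α−β) = 0.661312, d² = 113.464506. Work in radians in the unit-radius frame; every candidate has L = ρ·(t + p + q).
LSL: p² = 2 + d² − 2cos(α−β) + 2d(sin α − sin β) = 123.933362; p = √p² = 11.132536; φ = atan2(cos β − cos α, d + sin α − sin β) = 0.061367 rad; t = (φ − α) mod 2π = 4.942140 rad, q = (β − φ) mod 2π = 0.492815 rad → L = 1.08·(4.942140 + 11.132536 + 0.492815) = 1.08·16.567491 = 17.892891 m
RSR: p² = 2 + d² − 2cos(α−β) + 2d(sin β − sin α) = 104.350403; p = √p² = 10.215205; φ = atan2(cos α − cos β, d − sin α + sin β) = -0.066886 rad; t = (α − φ) mod 2π = 1.469298 rad, q = (φ − β) mod 2π = 5.662117 rad → L = 1.08·(1.469298 + 10.215205 + 5.662117) = 1.08·17.346620 = 18.734349 m
LSR: p² = d² − 2 + 2cos(α−β) + 2d(sin α + sin β) = 145.000929; p = √p² = 12.041633; φ = atan2(−cos α − cos β, d + sin α + sin β) − atan2(−2, p) = 0.081100 rad; t = (φ − α) mod 2π = 4.961873 rad, q = (φ − β) mod 2π = 5.810103 rad → L = 1.08·(4.961873 + 12.041633 + 5.810103) = 1.08·22.813609 = 24.638698 m
RSL: p² = d² − 2 + 2cos(α−β) − 2d(sin α + sin β) = 80.573330; p = √p² = 8.976265; φ = atan2(cos α + cos β, d − sin α − sin β) − atan2(2, p) = -0.108314 rad; t = (α − φ) mod 2π = 1.510727 rad, q = (β − φ) mod 2π = 0.662497 rad → L = 1.08·(1.510727 + 8.976265 + 0.662497) = 1.08·11.149488 = 12.041447 m
RLR: c = (6 − d² + 2cos(α−β) + 2d(sin α − sin β))/8 = -12.043800, |c| > 1 → infeasible
LRL: c = (6 − d² + 2cos(α−β) − 2d(sin α − sin β))/8 = -14.491670, |c| > 1 → infeasible
Shortest: RSL with L = 12.041447 m ≈ 12.0414 m

12.0414 m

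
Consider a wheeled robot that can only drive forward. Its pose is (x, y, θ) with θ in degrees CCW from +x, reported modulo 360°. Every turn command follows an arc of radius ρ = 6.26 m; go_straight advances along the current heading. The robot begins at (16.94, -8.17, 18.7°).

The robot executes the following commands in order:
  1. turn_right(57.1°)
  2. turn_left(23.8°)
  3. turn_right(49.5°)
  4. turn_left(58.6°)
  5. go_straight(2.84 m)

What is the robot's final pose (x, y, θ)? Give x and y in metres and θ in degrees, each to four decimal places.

(37.0573, -17.4380, 354.5000°)

set_pose: (x, y, θ) = (16.9400, -8.1700, 18.7000°), ρ = 6.26
turn_right(57.1°): centre at ρ to the right, rotate −57.1° → (22.8354, -9.1936, -38.4000° ≡ 321.6000°)
turn_left(23.8°): centre at ρ to the left, rotate +23.8° → (25.1459, -10.3456, 345.4000°)
turn_right(49.5°): centre at ρ to the right, rotate −49.5° → (29.1991, -13.6690, 295.9000°)
turn_left(58.6°): centre at ρ to the left, rotate +58.6° → (34.2304, -17.1658, 354.5000°)
go_straight(2.84): x += 2.84·cos θ, y += 2.84·sin θ → (37.0573, -17.4380, 354.5000°)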